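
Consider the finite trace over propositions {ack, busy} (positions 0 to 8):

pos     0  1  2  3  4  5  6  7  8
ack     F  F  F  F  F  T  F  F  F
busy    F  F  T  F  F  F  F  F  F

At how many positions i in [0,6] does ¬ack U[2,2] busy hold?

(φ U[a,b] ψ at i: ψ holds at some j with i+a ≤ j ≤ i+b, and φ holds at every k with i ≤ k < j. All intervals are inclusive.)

Evaluate at each i in [0,6]:
  i=0: ✓ (rhs at j=2; lhs holds on [0,1])
  i=1: ✗ (no rhs in [3,3])
  i=2: ✗ (no rhs in [4,4])
  i=3: ✗ (no rhs in [5,5])
  i=4: ✗ (no rhs in [6,6])
  i=5: ✗ (no rhs in [7,7])
  i=6: ✗ (no rhs in [8,8])
Positions where it holds: {0} → 1.

1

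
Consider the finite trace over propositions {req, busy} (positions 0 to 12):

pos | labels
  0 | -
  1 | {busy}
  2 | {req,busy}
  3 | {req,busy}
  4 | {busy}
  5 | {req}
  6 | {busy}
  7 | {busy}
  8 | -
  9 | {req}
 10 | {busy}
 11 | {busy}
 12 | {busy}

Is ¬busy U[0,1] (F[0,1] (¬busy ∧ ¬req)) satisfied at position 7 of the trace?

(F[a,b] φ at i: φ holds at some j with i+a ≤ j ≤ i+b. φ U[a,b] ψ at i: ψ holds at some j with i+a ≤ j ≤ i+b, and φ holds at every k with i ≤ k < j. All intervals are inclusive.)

Need some j in [7,8] with F[0,1] (¬busy ∧ ¬req), and ¬busy at every k in [7,j-1].
  j=7: F[0,1] (¬busy ∧ ¬req) holds; no prefix to check → satisfied.

True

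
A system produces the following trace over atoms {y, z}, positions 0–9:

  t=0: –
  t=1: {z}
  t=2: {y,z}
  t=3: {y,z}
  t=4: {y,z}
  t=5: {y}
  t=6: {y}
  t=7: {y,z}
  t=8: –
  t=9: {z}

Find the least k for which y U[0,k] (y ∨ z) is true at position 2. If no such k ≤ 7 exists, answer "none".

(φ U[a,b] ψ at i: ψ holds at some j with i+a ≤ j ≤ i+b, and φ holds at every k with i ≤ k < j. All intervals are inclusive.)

Need earliest j ≥ 2 with (y ∨ z), and y at every k in [2,j-1].
  j=2: rhs holds (empty prefix). k = 0.

0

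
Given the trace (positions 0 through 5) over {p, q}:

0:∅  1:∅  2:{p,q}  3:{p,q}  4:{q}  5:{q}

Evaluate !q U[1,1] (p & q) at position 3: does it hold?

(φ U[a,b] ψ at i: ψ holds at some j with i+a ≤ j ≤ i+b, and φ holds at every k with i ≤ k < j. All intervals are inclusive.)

Need some j in [4,4] with (p & q), and !q at every k in [3,j-1].
  j=4: (p & q) false.
No j in the window works → until fails.

Does not hold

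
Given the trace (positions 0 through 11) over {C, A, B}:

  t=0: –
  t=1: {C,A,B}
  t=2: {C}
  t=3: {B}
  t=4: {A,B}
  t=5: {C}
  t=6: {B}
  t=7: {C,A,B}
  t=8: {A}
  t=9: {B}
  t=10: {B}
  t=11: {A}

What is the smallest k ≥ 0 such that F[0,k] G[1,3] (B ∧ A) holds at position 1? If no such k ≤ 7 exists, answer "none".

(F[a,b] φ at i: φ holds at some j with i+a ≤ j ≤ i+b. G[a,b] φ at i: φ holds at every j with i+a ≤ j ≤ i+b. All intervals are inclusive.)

none

Scan j = 1,2,… for G[1,3] (B ∧ A):
  j=1: fails
  j=2: fails
  j=3: fails
  j=4: fails
  j=5: fails
  j=6: fails
  j=7: fails
  j=8: fails
No j in [1,8] satisfies it → none.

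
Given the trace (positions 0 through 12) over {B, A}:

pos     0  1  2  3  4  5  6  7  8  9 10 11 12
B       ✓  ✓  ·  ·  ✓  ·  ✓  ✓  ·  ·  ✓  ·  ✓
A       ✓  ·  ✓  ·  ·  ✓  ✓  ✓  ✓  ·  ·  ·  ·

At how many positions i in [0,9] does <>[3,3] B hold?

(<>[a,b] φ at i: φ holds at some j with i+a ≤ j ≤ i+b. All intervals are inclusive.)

Evaluate at each i in [0,9]:
  i=0: ✗ (none in [3,3])
  i=1: ✓ (witness j=4)
  i=2: ✗ (none in [5,5])
  i=3: ✓ (witness j=6)
  i=4: ✓ (witness j=7)
  i=5: ✗ (none in [8,8])
  i=6: ✗ (none in [9,9])
  i=7: ✓ (witness j=10)
  i=8: ✗ (none in [11,11])
  i=9: ✓ (witness j=12)
Positions where it holds: {1, 3, 4, 7, 9} → 5.

5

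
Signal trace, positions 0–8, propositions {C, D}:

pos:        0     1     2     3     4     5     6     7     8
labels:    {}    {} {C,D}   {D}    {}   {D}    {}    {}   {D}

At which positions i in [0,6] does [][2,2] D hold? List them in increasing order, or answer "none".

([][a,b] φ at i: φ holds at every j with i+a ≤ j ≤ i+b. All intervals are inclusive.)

0, 1, 3, 6

Evaluate at each i in [0,6]:
  i=0: ✓ (all of [2,2])
  i=1: ✓ (all of [3,3])
  i=2: ✗ (fails at j=4)
  i=3: ✓ (all of [5,5])
  i=4: ✗ (fails at j=6)
  i=5: ✗ (fails at j=7)
  i=6: ✓ (all of [8,8])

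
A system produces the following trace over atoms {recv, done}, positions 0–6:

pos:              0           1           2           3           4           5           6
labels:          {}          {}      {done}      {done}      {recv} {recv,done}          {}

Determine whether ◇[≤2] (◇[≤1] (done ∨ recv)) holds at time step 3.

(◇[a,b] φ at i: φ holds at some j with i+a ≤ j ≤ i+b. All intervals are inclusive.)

Check ◇[≤1] (done ∨ recv) at each j in [3,5]:
  j=3: holds (witness at 3)
  j=4: holds (witness at 4)
  j=5: holds (witness at 5)
Found at j=3 → formula holds.

Holds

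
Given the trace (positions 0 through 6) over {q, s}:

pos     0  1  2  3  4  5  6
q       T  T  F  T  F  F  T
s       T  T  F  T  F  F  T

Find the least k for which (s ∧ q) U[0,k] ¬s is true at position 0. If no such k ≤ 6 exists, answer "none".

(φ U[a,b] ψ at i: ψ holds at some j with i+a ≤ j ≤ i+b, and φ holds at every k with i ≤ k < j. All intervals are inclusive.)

2

Need earliest j ≥ 0 with ¬s, and (s ∧ q) at every k in [0,j-1].
  j=0: rhs fails.
  j=1: rhs fails.
  j=2: rhs holds; lhs holds on [0,1]. k = 2.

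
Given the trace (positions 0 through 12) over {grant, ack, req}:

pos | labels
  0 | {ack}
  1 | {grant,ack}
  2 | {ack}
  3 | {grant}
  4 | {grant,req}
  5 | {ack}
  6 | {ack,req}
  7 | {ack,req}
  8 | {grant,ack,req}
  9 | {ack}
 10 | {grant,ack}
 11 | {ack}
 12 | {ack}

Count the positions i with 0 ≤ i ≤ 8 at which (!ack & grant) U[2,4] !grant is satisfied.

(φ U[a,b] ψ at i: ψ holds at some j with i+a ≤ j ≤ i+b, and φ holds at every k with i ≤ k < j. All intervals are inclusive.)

1

Evaluate at each i in [0,8]:
  i=0: ✗ (lhs fails at k=0 before rhs at j=2)
  i=1: ✗ (lhs fails at k=1 before rhs at j=5)
  i=2: ✗ (lhs fails at k=2 before rhs at j=5)
  i=3: ✓ (rhs at j=5; lhs holds on [3,4])
  i=4: ✗ (lhs fails at k=5 before rhs at j=6)
  i=5: ✗ (lhs fails at k=5 before rhs at j=7)
  i=6: ✗ (lhs fails at k=6 before rhs at j=9)
  i=7: ✗ (lhs fails at k=7 before rhs at j=9)
  i=8: ✗ (lhs fails at k=8 before rhs at j=11)
Positions where it holds: {3} → 1.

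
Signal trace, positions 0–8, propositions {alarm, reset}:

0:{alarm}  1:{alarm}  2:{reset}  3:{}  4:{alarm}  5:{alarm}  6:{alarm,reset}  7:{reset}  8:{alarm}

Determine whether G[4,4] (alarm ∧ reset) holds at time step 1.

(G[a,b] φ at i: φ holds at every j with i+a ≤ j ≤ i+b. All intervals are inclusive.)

Check (alarm ∧ reset) at every j in [5,5]:
  j=5: false
Fails at j=5 → formula fails.

No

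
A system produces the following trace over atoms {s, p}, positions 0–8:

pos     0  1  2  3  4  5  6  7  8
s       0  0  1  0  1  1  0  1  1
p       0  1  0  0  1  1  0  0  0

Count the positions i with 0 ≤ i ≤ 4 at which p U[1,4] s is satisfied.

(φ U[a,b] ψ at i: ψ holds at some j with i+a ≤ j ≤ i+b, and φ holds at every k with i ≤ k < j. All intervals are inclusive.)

Evaluate at each i in [0,4]:
  i=0: ✗ (lhs fails at k=0 before rhs at j=2)
  i=1: ✓ (rhs at j=2; lhs holds on [1,1])
  i=2: ✗ (lhs fails at k=2 before rhs at j=4)
  i=3: ✗ (lhs fails at k=3 before rhs at j=4)
  i=4: ✓ (rhs at j=5; lhs holds on [4,4])
Positions where it holds: {1, 4} → 2.

2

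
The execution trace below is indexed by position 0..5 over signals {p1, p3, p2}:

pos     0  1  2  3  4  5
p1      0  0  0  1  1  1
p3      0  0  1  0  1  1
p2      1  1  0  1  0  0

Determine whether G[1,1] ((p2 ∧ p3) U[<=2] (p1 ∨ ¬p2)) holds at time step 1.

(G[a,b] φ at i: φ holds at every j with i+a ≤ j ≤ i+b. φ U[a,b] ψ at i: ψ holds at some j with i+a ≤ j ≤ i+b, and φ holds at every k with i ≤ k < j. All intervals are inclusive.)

Check ((p2 ∧ p3) U[<=2] (p1 ∨ ¬p2)) at every j in [2,2]:
  j=2: holds
All positions satisfy it → formula holds.

True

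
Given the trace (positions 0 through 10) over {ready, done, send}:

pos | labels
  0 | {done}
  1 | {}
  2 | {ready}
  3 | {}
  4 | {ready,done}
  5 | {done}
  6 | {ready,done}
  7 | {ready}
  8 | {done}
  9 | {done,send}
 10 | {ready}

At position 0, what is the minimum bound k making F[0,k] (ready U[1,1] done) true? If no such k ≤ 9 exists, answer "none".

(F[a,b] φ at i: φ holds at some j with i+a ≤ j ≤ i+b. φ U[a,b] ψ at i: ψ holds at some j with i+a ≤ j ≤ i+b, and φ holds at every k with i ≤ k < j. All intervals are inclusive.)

Scan j = 0,1,… for (ready U[1,1] done):
  j=0: fails
  j=1: fails
  j=2: fails
  j=3: fails
  j=4: holds
First hit at j=4, so smallest k = 4-0 = 4.

4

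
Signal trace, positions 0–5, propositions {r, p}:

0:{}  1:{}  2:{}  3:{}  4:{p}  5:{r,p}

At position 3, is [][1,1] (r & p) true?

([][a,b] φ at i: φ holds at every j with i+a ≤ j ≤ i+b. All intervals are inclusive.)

Does not hold

Check (r & p) at every j in [4,4]:
  j=4: false
Fails at j=4 → formula fails.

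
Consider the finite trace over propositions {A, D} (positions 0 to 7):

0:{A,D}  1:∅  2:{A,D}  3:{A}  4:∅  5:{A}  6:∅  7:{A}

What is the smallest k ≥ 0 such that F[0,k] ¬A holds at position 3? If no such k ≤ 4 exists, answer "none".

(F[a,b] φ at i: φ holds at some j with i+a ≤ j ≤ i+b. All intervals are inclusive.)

1

Scan j = 3,4,… for ¬A:
  j=3: fails
  j=4: holds
First hit at j=4, so smallest k = 4-3 = 1.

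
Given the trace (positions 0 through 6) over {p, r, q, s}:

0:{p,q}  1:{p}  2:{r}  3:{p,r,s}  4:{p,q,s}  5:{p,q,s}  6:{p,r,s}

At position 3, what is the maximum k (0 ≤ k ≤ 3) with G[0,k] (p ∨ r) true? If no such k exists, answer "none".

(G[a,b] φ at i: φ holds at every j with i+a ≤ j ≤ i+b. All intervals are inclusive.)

3

(p ∨ r) must hold from j=3 onward; find where it first fails.
  j=3: holds
  j=4: holds
  j=5: holds
  j=6: holds
Holds through j=6; largest k = 3.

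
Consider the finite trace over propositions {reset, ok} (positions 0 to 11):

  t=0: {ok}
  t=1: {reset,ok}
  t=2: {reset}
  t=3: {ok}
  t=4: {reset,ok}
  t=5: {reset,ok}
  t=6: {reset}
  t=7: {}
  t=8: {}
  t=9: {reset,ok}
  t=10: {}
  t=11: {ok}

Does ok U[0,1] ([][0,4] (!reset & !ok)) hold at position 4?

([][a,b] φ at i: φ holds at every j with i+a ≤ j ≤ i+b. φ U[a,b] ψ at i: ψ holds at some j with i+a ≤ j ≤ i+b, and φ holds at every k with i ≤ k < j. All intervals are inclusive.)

Does not hold

Need some j in [4,5] with [][0,4] (!reset & !ok), and ok at every k in [4,j-1].
  j=4: [][0,4] (!reset & !ok) — fails at 4.
  j=5: [][0,4] (!reset & !ok) — fails at 5.
No j in the window works → until fails.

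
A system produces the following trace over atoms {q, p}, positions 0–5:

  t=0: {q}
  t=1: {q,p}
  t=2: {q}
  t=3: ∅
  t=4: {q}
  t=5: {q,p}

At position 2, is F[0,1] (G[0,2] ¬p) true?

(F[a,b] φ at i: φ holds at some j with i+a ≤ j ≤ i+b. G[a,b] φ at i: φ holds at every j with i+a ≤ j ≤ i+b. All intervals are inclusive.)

Check G[0,2] ¬p at each j in [2,3]:
  j=2: holds on [2,4]
  j=3: fails at 5
Found at j=2 → formula holds.

True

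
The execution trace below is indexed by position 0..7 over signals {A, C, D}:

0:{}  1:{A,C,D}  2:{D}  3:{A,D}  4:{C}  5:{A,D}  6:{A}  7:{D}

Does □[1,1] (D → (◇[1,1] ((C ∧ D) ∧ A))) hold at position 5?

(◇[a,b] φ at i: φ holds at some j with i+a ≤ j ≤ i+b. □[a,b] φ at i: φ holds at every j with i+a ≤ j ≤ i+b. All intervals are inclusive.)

Holds

Check (D → (◇[1,1] ((C ∧ D) ∧ A))) at every j in [6,6]:
  j=6: antecedent false → ✓
All positions satisfy it → formula holds.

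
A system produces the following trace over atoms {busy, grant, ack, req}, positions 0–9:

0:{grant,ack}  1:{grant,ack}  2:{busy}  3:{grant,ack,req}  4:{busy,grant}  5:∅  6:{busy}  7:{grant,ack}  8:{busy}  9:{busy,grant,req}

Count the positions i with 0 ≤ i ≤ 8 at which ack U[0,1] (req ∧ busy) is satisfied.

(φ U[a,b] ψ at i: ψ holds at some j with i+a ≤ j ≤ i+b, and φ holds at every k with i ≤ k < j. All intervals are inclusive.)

0

Evaluate at each i in [0,8]:
  i=0: ✗ (no rhs in [0,1])
  i=1: ✗ (no rhs in [1,2])
  i=2: ✗ (no rhs in [2,3])
  i=3: ✗ (no rhs in [3,4])
  i=4: ✗ (no rhs in [4,5])
  i=5: ✗ (no rhs in [5,6])
  i=6: ✗ (no rhs in [6,7])
  i=7: ✗ (no rhs in [7,8])
  i=8: ✗ (lhs fails at k=8 before rhs at j=9)
Positions where it holds: {} → 0.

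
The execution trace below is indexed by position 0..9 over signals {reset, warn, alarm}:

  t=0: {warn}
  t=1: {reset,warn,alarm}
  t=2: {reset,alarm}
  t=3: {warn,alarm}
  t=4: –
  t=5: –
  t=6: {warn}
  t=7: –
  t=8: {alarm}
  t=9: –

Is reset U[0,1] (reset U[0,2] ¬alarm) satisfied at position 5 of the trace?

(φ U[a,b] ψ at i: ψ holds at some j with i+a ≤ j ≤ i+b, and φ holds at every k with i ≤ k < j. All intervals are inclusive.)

Holds

Need some j in [5,6] with (reset U[0,2] ¬alarm), and reset at every k in [5,j-1].
  j=5: (reset U[0,2] ¬alarm) holds; no prefix to check → satisfied.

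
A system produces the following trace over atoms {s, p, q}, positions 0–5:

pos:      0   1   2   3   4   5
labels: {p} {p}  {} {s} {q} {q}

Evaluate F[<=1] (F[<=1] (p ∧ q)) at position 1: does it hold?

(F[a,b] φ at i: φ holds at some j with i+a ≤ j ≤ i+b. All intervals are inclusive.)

Check F[<=1] (p ∧ q) at each j in [1,2]:
  j=1: fails (none in [1,2])
  j=2: fails (none in [2,3])
No position in the window satisfies it → formula fails.

No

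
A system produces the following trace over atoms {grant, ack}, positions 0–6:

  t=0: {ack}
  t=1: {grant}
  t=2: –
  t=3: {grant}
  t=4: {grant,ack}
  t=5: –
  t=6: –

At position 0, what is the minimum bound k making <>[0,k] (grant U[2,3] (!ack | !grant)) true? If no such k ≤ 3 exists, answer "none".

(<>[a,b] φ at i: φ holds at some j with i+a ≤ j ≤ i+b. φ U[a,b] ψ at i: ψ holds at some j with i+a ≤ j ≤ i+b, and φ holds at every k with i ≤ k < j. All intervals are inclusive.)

Scan j = 0,1,… for (grant U[2,3] (!ack | !grant)):
  j=0: fails
  j=1: fails
  j=2: fails
  j=3: holds
First hit at j=3, so smallest k = 3-0 = 3.

3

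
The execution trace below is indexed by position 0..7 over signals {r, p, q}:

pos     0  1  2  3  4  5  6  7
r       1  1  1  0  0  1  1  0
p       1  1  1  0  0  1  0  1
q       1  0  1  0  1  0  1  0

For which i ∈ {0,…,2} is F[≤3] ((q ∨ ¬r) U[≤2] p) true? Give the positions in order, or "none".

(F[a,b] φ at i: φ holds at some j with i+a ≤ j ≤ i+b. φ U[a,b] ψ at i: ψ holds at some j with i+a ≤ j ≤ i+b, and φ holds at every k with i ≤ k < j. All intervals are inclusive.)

0, 1, 2

Evaluate at each i in [0,2]:
  i=0: ✓ (witness j=0)
  i=1: ✓ (witness j=1)
  i=2: ✓ (witness j=2)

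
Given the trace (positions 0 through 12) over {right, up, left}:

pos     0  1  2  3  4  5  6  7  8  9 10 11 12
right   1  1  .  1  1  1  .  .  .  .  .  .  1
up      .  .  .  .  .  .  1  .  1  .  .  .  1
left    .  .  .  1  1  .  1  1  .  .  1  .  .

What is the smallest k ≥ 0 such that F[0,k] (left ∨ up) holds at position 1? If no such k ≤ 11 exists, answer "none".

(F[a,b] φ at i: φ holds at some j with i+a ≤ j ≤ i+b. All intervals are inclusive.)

Scan j = 1,2,… for (left ∨ up):
  j=1: fails
  j=2: fails
  j=3: holds
First hit at j=3, so smallest k = 3-1 = 2.

2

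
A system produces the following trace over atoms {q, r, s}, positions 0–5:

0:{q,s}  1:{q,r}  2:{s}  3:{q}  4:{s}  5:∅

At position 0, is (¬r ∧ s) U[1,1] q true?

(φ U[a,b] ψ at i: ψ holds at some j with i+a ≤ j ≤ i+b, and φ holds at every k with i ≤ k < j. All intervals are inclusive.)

Need some j in [1,1] with q, and (¬r ∧ s) at every k in [0,j-1].
  j=1: q holds; (¬r ∧ s) holds at every k in [0,0] → satisfied.

True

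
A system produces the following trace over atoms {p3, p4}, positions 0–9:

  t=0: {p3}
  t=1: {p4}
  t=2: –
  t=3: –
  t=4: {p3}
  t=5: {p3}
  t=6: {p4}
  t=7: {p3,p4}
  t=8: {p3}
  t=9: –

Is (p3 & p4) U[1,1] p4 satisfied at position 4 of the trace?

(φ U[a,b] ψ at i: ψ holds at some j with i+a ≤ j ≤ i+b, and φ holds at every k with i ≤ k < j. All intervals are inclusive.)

Need some j in [5,5] with p4, and (p3 & p4) at every k in [4,j-1].
  j=5: p4 false.
No j in the window works → until fails.

No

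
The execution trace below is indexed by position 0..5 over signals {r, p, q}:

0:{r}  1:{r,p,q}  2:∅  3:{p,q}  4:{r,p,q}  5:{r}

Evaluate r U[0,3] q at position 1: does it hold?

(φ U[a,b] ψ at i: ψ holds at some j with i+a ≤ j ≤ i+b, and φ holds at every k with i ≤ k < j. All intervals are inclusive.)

Need some j in [1,4] with q, and r at every k in [1,j-1].
  j=1: q holds; no prefix to check → satisfied.

Holds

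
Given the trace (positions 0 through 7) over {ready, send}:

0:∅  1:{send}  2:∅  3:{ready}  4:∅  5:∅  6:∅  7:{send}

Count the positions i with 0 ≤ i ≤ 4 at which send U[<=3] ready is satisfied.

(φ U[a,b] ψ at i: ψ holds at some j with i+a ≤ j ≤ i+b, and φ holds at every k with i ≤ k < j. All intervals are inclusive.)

1

Evaluate at each i in [0,4]:
  i=0: ✗ (lhs fails at k=0 before rhs at j=3)
  i=1: ✗ (lhs fails at k=2 before rhs at j=3)
  i=2: ✗ (lhs fails at k=2 before rhs at j=3)
  i=3: ✓ (rhs at j=3)
  i=4: ✗ (no rhs in [4,7])
Positions where it holds: {3} → 1.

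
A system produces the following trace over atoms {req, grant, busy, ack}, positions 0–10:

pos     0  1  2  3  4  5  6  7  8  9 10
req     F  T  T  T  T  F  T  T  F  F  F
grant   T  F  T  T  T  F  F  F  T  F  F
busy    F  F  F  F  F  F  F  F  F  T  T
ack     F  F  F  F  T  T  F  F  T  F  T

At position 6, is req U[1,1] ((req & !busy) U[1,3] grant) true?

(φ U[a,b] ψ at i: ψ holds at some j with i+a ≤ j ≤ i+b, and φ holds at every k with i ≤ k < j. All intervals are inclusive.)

Need some j in [7,7] with ((req & !busy) U[1,3] grant), and req at every k in [6,j-1].
  j=7: ((req & !busy) U[1,3] grant) holds; req holds at every k in [6,6] → satisfied.

Holds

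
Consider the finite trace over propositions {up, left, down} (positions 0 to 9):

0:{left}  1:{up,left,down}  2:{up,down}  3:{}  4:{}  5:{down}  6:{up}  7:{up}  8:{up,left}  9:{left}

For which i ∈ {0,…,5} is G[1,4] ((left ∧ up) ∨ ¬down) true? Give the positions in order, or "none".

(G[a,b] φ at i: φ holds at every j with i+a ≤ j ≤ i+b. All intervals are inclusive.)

5

Evaluate at each i in [0,5]:
  i=0: ✗ (fails at j=2)
  i=1: ✗ (fails at j=2)
  i=2: ✗ (fails at j=5)
  i=3: ✗ (fails at j=5)
  i=4: ✗ (fails at j=5)
  i=5: ✓ (all of [6,9])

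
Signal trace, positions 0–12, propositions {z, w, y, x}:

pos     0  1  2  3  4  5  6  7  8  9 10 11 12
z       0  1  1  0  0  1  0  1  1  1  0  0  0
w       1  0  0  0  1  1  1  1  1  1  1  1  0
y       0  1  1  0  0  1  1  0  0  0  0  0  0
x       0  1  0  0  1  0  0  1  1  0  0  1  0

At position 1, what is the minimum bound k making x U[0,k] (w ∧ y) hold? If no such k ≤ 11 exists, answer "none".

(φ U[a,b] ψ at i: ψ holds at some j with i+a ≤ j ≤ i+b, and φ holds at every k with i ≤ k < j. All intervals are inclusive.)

Need earliest j ≥ 1 with (w ∧ y), and x at every k in [1,j-1].
  j=1: rhs fails.
  j=2: rhs fails.
  j=3: rhs fails.
  j=4: rhs fails.
  j=5: rhs holds but lhs fails at k=2.
  j=6: rhs holds but lhs fails at k=2.
  j=7: rhs fails.
  j=8: rhs fails.
  j=9: rhs fails.
  j=10: rhs fails.
  j=11: rhs fails.
  j=12: rhs fails.
No witness within the range → none.

none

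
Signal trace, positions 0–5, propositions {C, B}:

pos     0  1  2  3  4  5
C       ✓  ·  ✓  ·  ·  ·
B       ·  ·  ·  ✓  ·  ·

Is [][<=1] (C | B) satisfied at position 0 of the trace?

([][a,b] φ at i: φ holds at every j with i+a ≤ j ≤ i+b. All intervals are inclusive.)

Check (C | B) at every j in [0,1]:
  j=0: true
  j=1: false
Fails at j=1 → formula fails.

False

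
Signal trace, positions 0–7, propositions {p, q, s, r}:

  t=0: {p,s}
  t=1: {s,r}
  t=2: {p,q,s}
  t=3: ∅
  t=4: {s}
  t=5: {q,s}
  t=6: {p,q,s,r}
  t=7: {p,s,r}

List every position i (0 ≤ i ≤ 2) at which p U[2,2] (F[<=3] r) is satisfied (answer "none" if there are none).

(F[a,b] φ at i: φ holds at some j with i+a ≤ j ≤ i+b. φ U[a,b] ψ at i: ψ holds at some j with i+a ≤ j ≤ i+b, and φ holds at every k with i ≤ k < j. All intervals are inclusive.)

Evaluate at each i in [0,2]:
  i=0: ✗ (no rhs in [2,2])
  i=1: ✗ (lhs fails at k=1 before rhs at j=3)
  i=2: ✗ (lhs fails at k=3 before rhs at j=4)

none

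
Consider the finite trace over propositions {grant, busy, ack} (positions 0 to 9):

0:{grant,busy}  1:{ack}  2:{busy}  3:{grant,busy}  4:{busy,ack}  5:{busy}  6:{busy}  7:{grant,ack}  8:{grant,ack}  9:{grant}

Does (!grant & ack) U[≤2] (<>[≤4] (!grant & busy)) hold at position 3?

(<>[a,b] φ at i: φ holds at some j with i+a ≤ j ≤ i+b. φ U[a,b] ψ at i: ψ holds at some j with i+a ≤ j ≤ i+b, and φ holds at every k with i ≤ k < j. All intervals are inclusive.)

Need some j in [3,5] with <>[≤4] (!grant & busy), and (!grant & ack) at every k in [3,j-1].
  j=3: <>[≤4] (!grant & busy) holds; no prefix to check → satisfied.

True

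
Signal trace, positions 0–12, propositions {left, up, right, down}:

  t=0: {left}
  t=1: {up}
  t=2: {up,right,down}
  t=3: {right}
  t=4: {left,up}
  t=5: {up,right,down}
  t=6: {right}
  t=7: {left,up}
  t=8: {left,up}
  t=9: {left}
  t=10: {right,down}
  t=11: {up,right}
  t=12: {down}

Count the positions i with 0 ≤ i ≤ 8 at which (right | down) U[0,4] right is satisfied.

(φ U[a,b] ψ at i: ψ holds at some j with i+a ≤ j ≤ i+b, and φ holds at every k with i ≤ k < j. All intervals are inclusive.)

Evaluate at each i in [0,8]:
  i=0: ✗ (lhs fails at k=0 before rhs at j=2)
  i=1: ✗ (lhs fails at k=1 before rhs at j=2)
  i=2: ✓ (rhs at j=2)
  i=3: ✓ (rhs at j=3)
  i=4: ✗ (lhs fails at k=4 before rhs at j=5)
  i=5: ✓ (rhs at j=5)
  i=6: ✓ (rhs at j=6)
  i=7: ✗ (lhs fails at k=7 before rhs at j=10)
  i=8: ✗ (lhs fails at k=8 before rhs at j=10)
Positions where it holds: {2, 3, 5, 6} → 4.

4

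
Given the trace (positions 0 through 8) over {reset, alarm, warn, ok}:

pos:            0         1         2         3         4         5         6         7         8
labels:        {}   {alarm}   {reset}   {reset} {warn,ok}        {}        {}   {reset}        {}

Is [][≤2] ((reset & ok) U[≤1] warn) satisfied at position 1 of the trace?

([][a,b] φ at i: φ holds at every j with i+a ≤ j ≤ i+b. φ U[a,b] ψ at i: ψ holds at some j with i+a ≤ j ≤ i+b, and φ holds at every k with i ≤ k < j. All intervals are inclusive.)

Check ((reset & ok) U[≤1] warn) at every j in [1,3]:
  j=1: fails
  j=2: fails
  j=3: fails
Fails at j=1 → formula fails.

False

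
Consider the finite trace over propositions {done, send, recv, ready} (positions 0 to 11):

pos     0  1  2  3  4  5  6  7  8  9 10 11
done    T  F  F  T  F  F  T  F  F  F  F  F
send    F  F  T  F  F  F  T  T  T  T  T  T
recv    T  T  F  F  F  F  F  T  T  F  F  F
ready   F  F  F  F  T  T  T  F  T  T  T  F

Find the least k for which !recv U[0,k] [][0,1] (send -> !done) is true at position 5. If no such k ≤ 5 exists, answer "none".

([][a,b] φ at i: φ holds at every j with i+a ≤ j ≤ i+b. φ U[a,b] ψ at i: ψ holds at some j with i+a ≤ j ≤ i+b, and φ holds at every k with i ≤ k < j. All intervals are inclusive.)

Need earliest j ≥ 5 with [][0,1] (send -> !done), and !recv at every k in [5,j-1].
  j=5: rhs fails.
  j=6: rhs fails.
  j=7: rhs holds; lhs holds on [5,6]. k = 2.

2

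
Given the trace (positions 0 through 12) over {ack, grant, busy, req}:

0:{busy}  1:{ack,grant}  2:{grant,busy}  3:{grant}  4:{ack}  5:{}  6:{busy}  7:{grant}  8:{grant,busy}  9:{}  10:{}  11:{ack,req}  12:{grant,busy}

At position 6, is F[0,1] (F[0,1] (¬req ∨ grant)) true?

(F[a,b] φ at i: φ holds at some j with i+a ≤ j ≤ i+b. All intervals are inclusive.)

Check F[0,1] (¬req ∨ grant) at each j in [6,7]:
  j=6: holds (witness at 6)
  j=7: holds (witness at 7)
Found at j=6 → formula holds.

Yes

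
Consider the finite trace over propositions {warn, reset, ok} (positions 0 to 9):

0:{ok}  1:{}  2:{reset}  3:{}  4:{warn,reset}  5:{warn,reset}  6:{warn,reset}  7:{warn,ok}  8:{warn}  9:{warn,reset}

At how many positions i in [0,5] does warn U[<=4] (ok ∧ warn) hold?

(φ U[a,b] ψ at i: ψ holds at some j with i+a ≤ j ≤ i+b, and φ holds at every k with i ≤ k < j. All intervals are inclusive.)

2

Evaluate at each i in [0,5]:
  i=0: ✗ (no rhs in [0,4])
  i=1: ✗ (no rhs in [1,5])
  i=2: ✗ (no rhs in [2,6])
  i=3: ✗ (lhs fails at k=3 before rhs at j=7)
  i=4: ✓ (rhs at j=7; lhs holds on [4,6])
  i=5: ✓ (rhs at j=7; lhs holds on [5,6])
Positions where it holds: {4, 5} → 2.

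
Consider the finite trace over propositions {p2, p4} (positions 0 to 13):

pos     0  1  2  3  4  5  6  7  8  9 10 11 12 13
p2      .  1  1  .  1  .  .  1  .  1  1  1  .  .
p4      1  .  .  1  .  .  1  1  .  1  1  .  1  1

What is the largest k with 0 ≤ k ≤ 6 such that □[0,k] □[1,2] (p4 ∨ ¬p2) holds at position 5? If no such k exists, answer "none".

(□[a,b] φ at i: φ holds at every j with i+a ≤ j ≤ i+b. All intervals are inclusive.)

3

□[1,2] (p4 ∨ ¬p2) must hold from j=5 onward; find where it first fails.
  j=5: holds
  j=6: holds
  j=7: holds
  j=8: holds
  j=9: fails
Holds on [5,8], so largest k = 3.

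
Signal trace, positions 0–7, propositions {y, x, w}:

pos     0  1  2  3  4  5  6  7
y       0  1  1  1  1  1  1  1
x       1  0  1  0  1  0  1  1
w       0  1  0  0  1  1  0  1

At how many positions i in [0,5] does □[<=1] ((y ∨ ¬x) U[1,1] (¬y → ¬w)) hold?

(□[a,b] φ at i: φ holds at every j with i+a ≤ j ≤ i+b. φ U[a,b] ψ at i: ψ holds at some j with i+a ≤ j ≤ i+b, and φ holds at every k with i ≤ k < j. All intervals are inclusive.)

5

Evaluate at each i in [0,5]:
  i=0: ✗ (fails at j=0)
  i=1: ✓ (all of [1,2])
  i=2: ✓ (all of [2,3])
  i=3: ✓ (all of [3,4])
  i=4: ✓ (all of [4,5])
  i=5: ✓ (all of [5,6])
Positions where it holds: {1, 2, 3, 4, 5} → 5.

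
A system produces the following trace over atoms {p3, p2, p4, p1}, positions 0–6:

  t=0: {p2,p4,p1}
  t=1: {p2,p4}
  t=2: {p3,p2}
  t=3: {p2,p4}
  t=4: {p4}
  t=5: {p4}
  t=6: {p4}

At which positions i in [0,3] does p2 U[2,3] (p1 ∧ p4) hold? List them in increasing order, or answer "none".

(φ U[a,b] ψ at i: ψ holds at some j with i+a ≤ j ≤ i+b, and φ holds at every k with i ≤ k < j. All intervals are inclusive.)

Evaluate at each i in [0,3]:
  i=0: ✗ (no rhs in [2,3])
  i=1: ✗ (no rhs in [3,4])
  i=2: ✗ (no rhs in [4,5])
  i=3: ✗ (no rhs in [5,6])

none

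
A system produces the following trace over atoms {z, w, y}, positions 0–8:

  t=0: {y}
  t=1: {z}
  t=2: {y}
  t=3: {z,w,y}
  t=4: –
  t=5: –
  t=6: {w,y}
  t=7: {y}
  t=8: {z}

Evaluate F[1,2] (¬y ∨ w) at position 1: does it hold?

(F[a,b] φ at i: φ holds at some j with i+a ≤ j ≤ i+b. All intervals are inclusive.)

Check (¬y ∨ w) at each j in [2,3]:
  j=2: false
  j=3: true
Found at j=3 → formula holds.

Holds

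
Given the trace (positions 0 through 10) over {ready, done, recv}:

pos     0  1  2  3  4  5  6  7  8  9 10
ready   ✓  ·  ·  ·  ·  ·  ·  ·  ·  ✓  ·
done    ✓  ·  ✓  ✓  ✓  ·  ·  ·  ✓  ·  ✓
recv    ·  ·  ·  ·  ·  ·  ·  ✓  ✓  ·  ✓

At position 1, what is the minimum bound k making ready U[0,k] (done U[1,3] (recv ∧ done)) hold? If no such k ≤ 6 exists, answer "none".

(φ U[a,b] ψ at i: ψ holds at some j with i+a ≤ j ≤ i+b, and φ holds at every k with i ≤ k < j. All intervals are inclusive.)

Need earliest j ≥ 1 with (done U[1,3] (recv ∧ done)), and ready at every k in [1,j-1].
  j=1: rhs fails.
  j=2: rhs fails.
  j=3: rhs fails.
  j=4: rhs fails.
  j=5: rhs fails.
  j=6: rhs fails.
  j=7: rhs fails.
No witness within the range → none.

none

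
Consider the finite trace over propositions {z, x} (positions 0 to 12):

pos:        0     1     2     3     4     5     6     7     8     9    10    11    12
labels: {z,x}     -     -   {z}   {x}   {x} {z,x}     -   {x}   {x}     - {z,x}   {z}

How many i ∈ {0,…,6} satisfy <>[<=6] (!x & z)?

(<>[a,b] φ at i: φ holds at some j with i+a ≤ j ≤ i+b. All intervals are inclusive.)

5

Evaluate at each i in [0,6]:
  i=0: ✓ (witness j=3)
  i=1: ✓ (witness j=3)
  i=2: ✓ (witness j=3)
  i=3: ✓ (witness j=3)
  i=4: ✗ (none in [4,10])
  i=5: ✗ (none in [5,11])
  i=6: ✓ (witness j=12)
Positions where it holds: {0, 1, 2, 3, 6} → 5.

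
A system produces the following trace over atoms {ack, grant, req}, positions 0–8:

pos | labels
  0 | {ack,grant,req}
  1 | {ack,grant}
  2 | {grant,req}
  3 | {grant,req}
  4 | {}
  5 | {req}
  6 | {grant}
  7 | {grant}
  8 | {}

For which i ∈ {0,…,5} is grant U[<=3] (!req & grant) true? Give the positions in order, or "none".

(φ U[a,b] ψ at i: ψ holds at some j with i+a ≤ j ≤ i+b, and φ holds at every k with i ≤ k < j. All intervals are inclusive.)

Evaluate at each i in [0,5]:
  i=0: ✓ (rhs at j=1; lhs holds on [0,0])
  i=1: ✓ (rhs at j=1)
  i=2: ✗ (no rhs in [2,5])
  i=3: ✗ (lhs fails at k=4 before rhs at j=6)
  i=4: ✗ (lhs fails at k=4 before rhs at j=6)
  i=5: ✗ (lhs fails at k=5 before rhs at j=6)

0, 1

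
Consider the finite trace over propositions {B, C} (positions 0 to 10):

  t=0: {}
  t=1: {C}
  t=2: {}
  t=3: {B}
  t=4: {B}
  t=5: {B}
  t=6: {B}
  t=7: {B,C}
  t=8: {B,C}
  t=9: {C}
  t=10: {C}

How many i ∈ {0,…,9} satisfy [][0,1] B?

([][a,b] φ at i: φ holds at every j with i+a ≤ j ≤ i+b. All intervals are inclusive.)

5

Evaluate at each i in [0,9]:
  i=0: ✗ (fails at j=0)
  i=1: ✗ (fails at j=1)
  i=2: ✗ (fails at j=2)
  i=3: ✓ (all of [3,4])
  i=4: ✓ (all of [4,5])
  i=5: ✓ (all of [5,6])
  i=6: ✓ (all of [6,7])
  i=7: ✓ (all of [7,8])
  i=8: ✗ (fails at j=9)
  i=9: ✗ (fails at j=9)
Positions where it holds: {3, 4, 5, 6, 7} → 5.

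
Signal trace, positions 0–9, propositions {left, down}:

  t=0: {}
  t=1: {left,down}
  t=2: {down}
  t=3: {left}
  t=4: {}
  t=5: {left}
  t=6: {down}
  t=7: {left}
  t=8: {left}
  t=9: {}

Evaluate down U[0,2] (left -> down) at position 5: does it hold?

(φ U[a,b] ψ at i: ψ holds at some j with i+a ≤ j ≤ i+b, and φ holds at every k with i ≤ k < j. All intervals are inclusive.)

Need some j in [5,7] with (left -> down), and down at every k in [5,j-1].
  j=5: (left -> down) false.
  j=6: (left -> down) holds, but down fails at k=5 → not this j.
  j=7: (left -> down) false.
No j in the window works → until fails.

No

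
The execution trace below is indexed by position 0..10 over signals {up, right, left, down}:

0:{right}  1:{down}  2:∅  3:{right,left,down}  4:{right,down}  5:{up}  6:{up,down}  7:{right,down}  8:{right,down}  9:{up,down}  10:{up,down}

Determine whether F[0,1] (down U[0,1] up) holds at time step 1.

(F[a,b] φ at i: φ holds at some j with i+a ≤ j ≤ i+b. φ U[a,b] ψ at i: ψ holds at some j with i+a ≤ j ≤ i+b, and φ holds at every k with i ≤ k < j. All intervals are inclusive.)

Check (down U[0,1] up) at each j in [1,2]:
  j=1: fails
  j=2: fails
No position in the window satisfies it → formula fails.

False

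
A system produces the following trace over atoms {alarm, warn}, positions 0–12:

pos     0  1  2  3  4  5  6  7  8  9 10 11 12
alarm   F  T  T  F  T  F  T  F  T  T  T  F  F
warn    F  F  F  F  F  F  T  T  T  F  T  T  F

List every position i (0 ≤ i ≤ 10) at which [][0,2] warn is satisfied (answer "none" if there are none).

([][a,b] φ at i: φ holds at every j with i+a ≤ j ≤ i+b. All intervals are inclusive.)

Evaluate at each i in [0,10]:
  i=0: ✗ (fails at j=0)
  i=1: ✗ (fails at j=1)
  i=2: ✗ (fails at j=2)
  i=3: ✗ (fails at j=3)
  i=4: ✗ (fails at j=4)
  i=5: ✗ (fails at j=5)
  i=6: ✓ (all of [6,8])
  i=7: ✗ (fails at j=9)
  i=8: ✗ (fails at j=9)
  i=9: ✗ (fails at j=9)
  i=10: ✗ (fails at j=12)

6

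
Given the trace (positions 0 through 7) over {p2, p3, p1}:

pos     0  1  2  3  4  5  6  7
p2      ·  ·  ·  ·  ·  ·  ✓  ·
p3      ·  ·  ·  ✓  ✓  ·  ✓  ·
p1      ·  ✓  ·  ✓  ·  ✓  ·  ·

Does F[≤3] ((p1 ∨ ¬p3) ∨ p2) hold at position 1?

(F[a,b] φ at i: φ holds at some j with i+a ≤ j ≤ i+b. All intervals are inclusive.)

True

Check ((p1 ∨ ¬p3) ∨ p2) at each j in [1,4]:
  j=1: true
  j=2: true
  j=3: true
  j=4: false
Found at j=1 → formula holds.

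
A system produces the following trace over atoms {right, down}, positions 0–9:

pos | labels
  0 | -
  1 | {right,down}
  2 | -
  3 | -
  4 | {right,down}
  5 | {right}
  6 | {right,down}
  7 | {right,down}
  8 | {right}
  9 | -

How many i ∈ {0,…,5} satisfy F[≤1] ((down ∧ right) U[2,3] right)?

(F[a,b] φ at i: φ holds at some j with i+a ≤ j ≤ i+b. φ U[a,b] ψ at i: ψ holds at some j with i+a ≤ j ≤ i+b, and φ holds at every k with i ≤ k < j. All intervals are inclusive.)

Evaluate at each i in [0,5]:
  i=0: ✗ (none in [0,1])
  i=1: ✗ (none in [1,2])
  i=2: ✗ (none in [2,3])
  i=3: ✗ (none in [3,4])
  i=4: ✗ (none in [4,5])
  i=5: ✓ (witness j=6)
Positions where it holds: {5} → 1.

1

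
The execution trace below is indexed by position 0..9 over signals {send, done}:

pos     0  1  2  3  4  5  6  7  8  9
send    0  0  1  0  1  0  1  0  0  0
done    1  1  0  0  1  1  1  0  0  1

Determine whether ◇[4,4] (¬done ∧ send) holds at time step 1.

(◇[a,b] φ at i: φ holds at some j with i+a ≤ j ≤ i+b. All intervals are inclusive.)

Does not hold

Check (¬done ∧ send) at each j in [5,5]:
  j=5: false
No position in the window satisfies it → formula fails.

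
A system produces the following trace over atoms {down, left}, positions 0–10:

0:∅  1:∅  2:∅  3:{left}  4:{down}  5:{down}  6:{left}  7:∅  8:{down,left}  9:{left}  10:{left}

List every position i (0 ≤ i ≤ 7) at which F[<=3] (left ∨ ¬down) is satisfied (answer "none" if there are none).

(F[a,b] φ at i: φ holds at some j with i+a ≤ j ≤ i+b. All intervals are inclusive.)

0, 1, 2, 3, 4, 5, 6, 7

Evaluate at each i in [0,7]:
  i=0: ✓ (witness j=0)
  i=1: ✓ (witness j=1)
  i=2: ✓ (witness j=2)
  i=3: ✓ (witness j=3)
  i=4: ✓ (witness j=6)
  i=5: ✓ (witness j=6)
  i=6: ✓ (witness j=6)
  i=7: ✓ (witness j=7)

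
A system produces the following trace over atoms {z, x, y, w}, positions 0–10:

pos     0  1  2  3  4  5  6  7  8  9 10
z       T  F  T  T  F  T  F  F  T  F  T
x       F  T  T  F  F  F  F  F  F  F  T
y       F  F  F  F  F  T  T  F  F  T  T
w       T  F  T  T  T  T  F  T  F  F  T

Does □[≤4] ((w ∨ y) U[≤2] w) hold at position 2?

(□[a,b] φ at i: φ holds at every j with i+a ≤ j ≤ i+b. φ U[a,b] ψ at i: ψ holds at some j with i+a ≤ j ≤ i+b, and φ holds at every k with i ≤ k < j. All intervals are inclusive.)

Holds

Check ((w ∨ y) U[≤2] w) at every j in [2,6]:
  j=2: holds
  j=3: holds
  j=4: holds
  j=5: holds
  j=6: holds
All positions satisfy it → formula holds.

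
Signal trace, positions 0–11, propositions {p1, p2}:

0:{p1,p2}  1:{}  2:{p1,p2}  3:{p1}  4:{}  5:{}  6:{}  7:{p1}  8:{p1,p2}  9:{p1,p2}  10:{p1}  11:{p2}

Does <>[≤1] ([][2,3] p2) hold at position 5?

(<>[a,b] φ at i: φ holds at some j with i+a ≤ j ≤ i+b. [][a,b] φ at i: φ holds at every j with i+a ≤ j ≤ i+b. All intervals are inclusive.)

Check [][2,3] p2 at each j in [5,6]:
  j=5: fails at 7
  j=6: holds on [8,9]
Found at j=6 → formula holds.

Yes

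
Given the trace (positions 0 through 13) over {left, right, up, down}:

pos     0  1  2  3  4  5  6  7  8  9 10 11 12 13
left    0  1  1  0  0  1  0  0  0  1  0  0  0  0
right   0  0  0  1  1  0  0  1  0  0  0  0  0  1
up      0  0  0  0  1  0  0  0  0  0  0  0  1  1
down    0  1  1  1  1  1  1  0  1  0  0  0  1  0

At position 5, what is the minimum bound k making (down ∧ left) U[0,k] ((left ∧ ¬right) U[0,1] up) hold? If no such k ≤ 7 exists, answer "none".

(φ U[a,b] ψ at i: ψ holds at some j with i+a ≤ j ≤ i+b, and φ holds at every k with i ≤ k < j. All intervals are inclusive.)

none

Need earliest j ≥ 5 with ((left ∧ ¬right) U[0,1] up), and (down ∧ left) at every k in [5,j-1].
  j=5: rhs fails.
  j=6: rhs fails.
  j=7: rhs fails.
  j=8: rhs fails.
  j=9: rhs fails.
  j=10: rhs fails.
  j=11: rhs fails.
  j=12: rhs holds but lhs fails at k=6.
No witness within the range → none.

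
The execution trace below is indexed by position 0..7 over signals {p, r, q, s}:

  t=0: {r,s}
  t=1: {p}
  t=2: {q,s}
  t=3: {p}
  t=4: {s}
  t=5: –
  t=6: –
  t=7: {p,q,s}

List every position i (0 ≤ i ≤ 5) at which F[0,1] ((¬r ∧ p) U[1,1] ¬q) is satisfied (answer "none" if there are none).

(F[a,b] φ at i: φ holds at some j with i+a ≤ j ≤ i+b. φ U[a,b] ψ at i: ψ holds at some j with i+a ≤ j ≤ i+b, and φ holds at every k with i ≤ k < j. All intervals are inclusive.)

Evaluate at each i in [0,5]:
  i=0: ✗ (none in [0,1])
  i=1: ✗ (none in [1,2])
  i=2: ✓ (witness j=3)
  i=3: ✓ (witness j=3)
  i=4: ✗ (none in [4,5])
  i=5: ✗ (none in [5,6])

2, 3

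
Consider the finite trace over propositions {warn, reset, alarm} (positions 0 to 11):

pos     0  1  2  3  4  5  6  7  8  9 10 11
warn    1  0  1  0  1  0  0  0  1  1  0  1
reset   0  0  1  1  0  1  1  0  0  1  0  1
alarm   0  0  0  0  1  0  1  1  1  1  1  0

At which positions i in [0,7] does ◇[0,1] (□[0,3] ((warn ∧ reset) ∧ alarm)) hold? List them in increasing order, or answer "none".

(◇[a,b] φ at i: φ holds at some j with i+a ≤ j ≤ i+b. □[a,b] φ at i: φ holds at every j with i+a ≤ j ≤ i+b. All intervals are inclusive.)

none

Evaluate at each i in [0,7]:
  i=0: ✗ (none in [0,1])
  i=1: ✗ (none in [1,2])
  i=2: ✗ (none in [2,3])
  i=3: ✗ (none in [3,4])
  i=4: ✗ (none in [4,5])
  i=5: ✗ (none in [5,6])
  i=6: ✗ (none in [6,7])
  i=7: ✗ (none in [7,8])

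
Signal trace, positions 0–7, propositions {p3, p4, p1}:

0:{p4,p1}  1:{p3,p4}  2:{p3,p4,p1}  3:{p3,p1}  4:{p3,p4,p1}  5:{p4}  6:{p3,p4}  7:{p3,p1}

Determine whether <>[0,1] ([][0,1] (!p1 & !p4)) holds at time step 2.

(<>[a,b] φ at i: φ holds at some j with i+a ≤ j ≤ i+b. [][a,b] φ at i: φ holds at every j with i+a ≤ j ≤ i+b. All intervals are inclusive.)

No

Check [][0,1] (!p1 & !p4) at each j in [2,3]:
  j=2: fails at 2
  j=3: fails at 3
No position in the window satisfies it → formula fails.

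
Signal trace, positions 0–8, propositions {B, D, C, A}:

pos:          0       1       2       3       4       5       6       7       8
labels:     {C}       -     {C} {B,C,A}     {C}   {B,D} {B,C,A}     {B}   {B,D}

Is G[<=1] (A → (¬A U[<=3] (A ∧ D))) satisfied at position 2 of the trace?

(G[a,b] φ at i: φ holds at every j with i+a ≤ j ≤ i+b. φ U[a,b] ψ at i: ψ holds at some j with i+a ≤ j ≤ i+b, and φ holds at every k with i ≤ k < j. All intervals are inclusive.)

False

Check (A → (¬A U[<=3] (A ∧ D))) at every j in [2,3]:
  j=2: antecedent false → ✓
  j=3: antecedent true; consequent fails → ✗
Fails at j=3 → formula fails.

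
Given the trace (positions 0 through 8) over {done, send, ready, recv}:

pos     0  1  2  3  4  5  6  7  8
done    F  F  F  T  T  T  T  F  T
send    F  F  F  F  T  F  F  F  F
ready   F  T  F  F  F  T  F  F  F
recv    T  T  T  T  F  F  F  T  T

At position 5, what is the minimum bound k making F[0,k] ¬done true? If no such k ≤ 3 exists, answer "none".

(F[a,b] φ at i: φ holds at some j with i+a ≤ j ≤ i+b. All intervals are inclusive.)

2

Scan j = 5,6,… for ¬done:
  j=5: fails
  j=6: fails
  j=7: holds
First hit at j=7, so smallest k = 7-5 = 2.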